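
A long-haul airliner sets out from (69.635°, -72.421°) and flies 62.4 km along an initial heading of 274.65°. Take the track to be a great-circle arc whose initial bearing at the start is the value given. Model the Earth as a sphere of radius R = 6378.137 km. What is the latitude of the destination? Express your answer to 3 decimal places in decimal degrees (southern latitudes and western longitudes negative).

latitude 69.673°

Angular distance δ = d/R = 62.4 / 6378.137 = 0.009783 rad.
With φ₁ = 69.635° = 1.215360 rad and θ = 274.65° = 4.793547 rad:
Applying the spherical law of cosines for sides, sin φ₂ = sin φ₁ cos δ + cos φ₁ sin δ cos θ = 0.937726, so φ₂ = 69.673°.
Δλ = atan2( sin θ sin δ cos φ₁ , cos δ − sin φ₁ sin φ₂ ) = atan2(-0.003393, 0.120839) = -0.028074 rad = -1.609°.
λ₂ = λ₁ + Δλ = -74.030°.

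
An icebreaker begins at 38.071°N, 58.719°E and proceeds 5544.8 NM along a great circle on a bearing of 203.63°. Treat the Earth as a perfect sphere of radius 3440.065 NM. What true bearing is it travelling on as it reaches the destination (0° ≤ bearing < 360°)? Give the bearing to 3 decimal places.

The arc subtends δ = 5544.8/3440.065 = 1.611830 rad at the centre.
Start latitude φ₁ = 0.664464 rad; initial bearing θ = 3.554014 rad.
sin φ₂ = sin φ₁ cos δ + cos φ₁ sin δ cos θ = (0.616637)(-0.041022) + (0.787247)(0.999158)(-0.916153) = -0.745928
φ₂ = asin(-0.745928) = -0.841926 rad = -48.239°.
Δλ = atan2( sin θ sin δ cos φ₁ , cos δ − sin φ₁ sin φ₂ ) = atan2(-0.315286, 0.418945) = -0.645145 rad = -36.964°.
Hence λ₂ = 58.719° + -36.964° = 21.755°.
The forward bearing on arrival equals the back-azimuth from the destination plus 180°.
Back-azimuth from P₂ (-48.239°, 21.755°) to P₁ (38.071°, 58.719°), with Δλ' = λ₁ − λ₂ = 36.964°: atan2( sin Δλ' cos φ₁ , cos φ₂ sin φ₁ − sin φ₂ cos φ₁ cos Δλ' ) = 28.280°.
Final bearing = (28.280° + 180°) mod 360° = 208.280°.

final bearing 208.280°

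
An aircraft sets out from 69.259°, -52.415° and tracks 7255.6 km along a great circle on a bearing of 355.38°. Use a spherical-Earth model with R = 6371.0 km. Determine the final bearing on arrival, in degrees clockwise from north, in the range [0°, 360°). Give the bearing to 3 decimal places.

Central angle δ = d/R = 1.138848 rad.
Converting: φ₁ = 1.208798 rad, θ = 6.202551 rad.
sin φ₂ = sin φ₁ cos δ + cos φ₁ sin δ cos θ = (0.935191)(0.418641) + (0.354144)(0.908152)(0.996751) = 0.712081
φ₂ = asin(0.712081) = 0.792458 rad = 45.404°.
For the longitude increment, Δλ = atan2( sin θ sin δ cos φ₁, cos δ − sin φ₁ sin φ₂ ) = atan2(-0.025905, -0.247291) = -174.020°.
λ₂ = -52.415° + -174.020° = -226.435°, normalized to (−180°, 180°] → 133.565°.
The forward bearing on arrival equals the back-azimuth from the destination plus 180°.
Back-azimuth from P₂ (45.404°, 133.565°) to P₁ (69.259°, -52.415°), with Δλ' = λ₁ − λ₂ = -185.980°: atan2( sin Δλ' cos φ₁ , cos φ₂ sin φ₁ − sin φ₂ cos φ₁ cos Δλ' ) = 2.328°.
Final bearing = (2.328° + 180°) mod 360° = 182.328°.

final bearing 182.328°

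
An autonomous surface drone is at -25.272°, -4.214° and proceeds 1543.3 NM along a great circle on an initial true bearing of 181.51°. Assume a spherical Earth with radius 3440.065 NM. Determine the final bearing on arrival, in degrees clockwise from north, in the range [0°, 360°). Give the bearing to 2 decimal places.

δ = 1543.3/3440.065 = 0.448625 rad (25.7043°).
With φ₁ = -25.272° = -0.441080 rad and θ = 181.51° = 3.167947 rad:
sin φ₂ = sin φ₁ cos δ + cos φ₁ sin δ cos θ = (-0.426916)(0.901044) + (0.904291)(0.433727)(-0.999653) = -0.776750
φ₂ = asin(-0.776750) = -0.889489 rad = -50.964°.
For the longitude increment, Δλ = atan2( sin θ sin δ cos φ₁, cos δ − sin φ₁ sin φ₂ ) = atan2(-0.010335, 0.569437) = -1.040°.
λ₂ = -4.214° + -1.040° = -5.254°.
The forward bearing on arrival equals the back-azimuth from the destination plus 180°.
Back-azimuth from P₂ (-50.96°, -5.25°) to P₁ (-25.27°, -4.21°), with Δλ' = λ₁ − λ₂ = 1.04°: atan2( sin Δλ' cos φ₁ , cos φ₂ sin φ₁ − sin φ₂ cos φ₁ cos Δλ' ) = 2.17°.
Final bearing = (2.17° + 180°) mod 360° = 182.17°.

final bearing 182.17°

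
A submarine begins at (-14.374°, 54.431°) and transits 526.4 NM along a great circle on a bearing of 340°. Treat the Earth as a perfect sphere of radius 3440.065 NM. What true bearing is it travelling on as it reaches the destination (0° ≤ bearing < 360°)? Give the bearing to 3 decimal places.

final bearing 340.536°

δ = 526.4/3440.065 = 0.153020 rad (8.7674°).
Converting: φ₁ = -0.250874 rad, θ = 5.934119 rad.
sin φ₂ = sin φ₁ cos δ + cos φ₁ sin δ cos θ = (-0.248250)(0.988315) + (0.968696)(0.152424)(0.939693) = -0.106602
φ₂ = asin(-0.106602) = -0.106805 rad = -6.119°.
Then Δλ = atan2(-0.050500, 0.961851) = -0.052455 rad, from sin θ sin δ cos φ₁ over cos δ − sin φ₁ sin φ₂.
Hence λ₂ = 54.431° + -3.005° = 51.426°.
The forward bearing on arrival equals the back-azimuth from the destination plus 180°.
Back-azimuth from P₂ (-6.119°, 51.426°) to P₁ (-14.374°, 54.431°), with Δλ' = λ₁ − λ₂ = 3.005°: atan2( sin Δλ' cos φ₁ , cos φ₂ sin φ₁ − sin φ₂ cos φ₁ cos Δλ' ) = 160.536°.
Final bearing = (160.536° + 180°) mod 360° = 340.536°.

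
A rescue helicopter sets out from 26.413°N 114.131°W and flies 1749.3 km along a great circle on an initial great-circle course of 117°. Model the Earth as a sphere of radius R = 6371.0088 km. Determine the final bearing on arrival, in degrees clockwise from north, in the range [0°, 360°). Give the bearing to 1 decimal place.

final bearing 122.7°

Angular distance δ = d/R = 1749.3 / 6371.0088 = 0.274572 rad.
With φ₁ = 26.413° = 0.460994 rad and θ = 117° = 2.042035 rad:
sin φ₂ = sin φ₁ cos δ + cos φ₁ sin δ cos θ = (0.444838)(0.962541) + (0.895611)(0.271135)(-0.453990) = 0.317932
φ₂ = asin(0.317932) = 0.323548 rad = 18.538°.
For the longitude increment, Δλ = atan2( sin θ sin δ cos φ₁, cos δ − sin φ₁ sin φ₂ ) = atan2(0.216364, 0.821113) = 14.762°.
Hence λ₂ = -114.131° + 14.762° = -99.369°.
The forward bearing on arrival equals the back-azimuth from the destination plus 180°.
Back-azimuth from P₂ (18.5°, -99.4°) to P₁ (26.4°, -114.1°), with Δλ' = λ₁ − λ₂ = -14.8°: atan2( sin Δλ' cos φ₁ , cos φ₂ sin φ₁ − sin φ₂ cos φ₁ cos Δλ' ) = 302.7°.
Final bearing = (302.7° + 180°) mod 360° = 122.7°.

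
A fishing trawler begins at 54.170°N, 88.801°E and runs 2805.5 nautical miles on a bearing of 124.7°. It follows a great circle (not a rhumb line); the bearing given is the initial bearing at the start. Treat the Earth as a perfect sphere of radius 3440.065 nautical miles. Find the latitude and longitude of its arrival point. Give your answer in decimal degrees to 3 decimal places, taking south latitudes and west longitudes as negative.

Central angle δ = d/R = 0.815537 rad.
Converting: φ₁ = 0.945445 rad, θ = 2.176426 rad.
sin φ₂ = sin φ₁ cos δ + cos φ₁ sin δ cos θ = (0.810757)(0.685478) + (0.585382)(0.728094)(-0.569280) = 0.313122
φ₂ = asin(0.313122) = 0.318478 rad = 18.247°.
Δλ = atan2( sin θ sin δ cos φ₁ , cos δ − sin φ₁ sin φ₂ ) = atan2(0.350409, 0.431612) = 0.681931 rad = 39.072°.
Hence λ₂ = 88.801° + 39.072° = 127.873°.

latitude 18.247°, longitude 127.873°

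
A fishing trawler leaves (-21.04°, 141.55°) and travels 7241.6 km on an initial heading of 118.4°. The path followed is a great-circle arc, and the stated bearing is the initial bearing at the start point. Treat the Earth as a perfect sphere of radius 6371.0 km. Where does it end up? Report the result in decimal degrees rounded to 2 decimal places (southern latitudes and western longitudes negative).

The arc subtends δ = 7241.6/6371 = 1.136650 rad at the centre.
With φ₁ = -21.04° = -0.367217 rad and θ = 118.4° = 2.066470 rad:
Applying the spherical law of cosines for sides, sin φ₂ = sin φ₁ cos δ + cos φ₁ sin δ cos θ = -0.553749, so φ₂ = -33.62°.
Δλ = atan2( sin θ sin δ cos φ₁ , cos δ − sin φ₁ sin φ₂ ) = atan2(0.744838, 0.221829) = 1.281339 rad = 73.42°.
λ₂ = 141.55° + 73.42° = 214.97°, normalized to (−180°, 180°] → -145.03°.

latitude -33.62°, longitude -145.03°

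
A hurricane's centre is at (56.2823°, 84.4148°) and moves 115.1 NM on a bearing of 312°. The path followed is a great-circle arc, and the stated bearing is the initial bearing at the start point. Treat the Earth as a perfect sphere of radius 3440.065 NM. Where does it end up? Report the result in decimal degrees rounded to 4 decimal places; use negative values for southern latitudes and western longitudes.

latitude 57.5375°, longitude 81.7601°

Central angle δ = d/R = 0.033459 rad.
Converting: φ₁ = 0.982311 rad, θ = 5.445427 rad.
Applying the spherical law of cosines for sides, sin φ₂ = sin φ₁ cos δ + cos φ₁ sin δ cos θ = 0.843743, so φ₂ = 57.5375°.
Δλ = atan2( sin θ sin δ cos φ₁ , cos δ − sin φ₁ sin φ₂ ) = atan2(-0.013800, 0.297630) = -0.046333 rad = -2.6547°.
λ₂ = λ₁ + Δλ = 81.7601°.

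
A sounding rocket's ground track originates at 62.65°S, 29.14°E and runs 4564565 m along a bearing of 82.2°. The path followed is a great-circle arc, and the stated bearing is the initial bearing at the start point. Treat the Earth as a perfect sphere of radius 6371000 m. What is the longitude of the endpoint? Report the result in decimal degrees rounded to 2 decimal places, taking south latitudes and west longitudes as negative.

longitude 85.95°

Central angle δ = d/R = 0.716460 rad.
Start latitude φ₁ = -1.093449 rad; initial bearing θ = 1.434661 rad.
Destination latitude: φ₂ = arcsin( sin φ₁ cos δ + cos φ₁ sin δ cos θ ) = arcsin(-0.628888) = -38.97°.
Then Δλ = atan2(0.298922, 0.195546) = 0.991494 rad, from sin θ sin δ cos φ₁ over cos δ − sin φ₁ sin φ₂.
λ₂ = 29.14° + 56.81° = 85.95°.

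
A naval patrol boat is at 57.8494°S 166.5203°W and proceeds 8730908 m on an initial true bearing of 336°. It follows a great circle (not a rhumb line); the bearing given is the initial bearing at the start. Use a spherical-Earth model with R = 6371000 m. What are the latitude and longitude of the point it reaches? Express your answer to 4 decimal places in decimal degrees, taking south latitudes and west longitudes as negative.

Angular distance δ = d/R = 8730908 / 6371000 = 1.370414 rad.
With φ₁ = -57.8494° = -1.009663 rad and θ = 336° = 5.864306 rad:
Applying the spherical law of cosines for sides, sin φ₂ = sin φ₁ cos δ + cos φ₁ sin δ cos θ = 0.307892, so φ₂ = 17.9322°.
Then Δλ = atan2(-0.212113, 0.459721) = -0.432289 rad, from sin θ sin δ cos φ₁ over cos δ − sin φ₁ sin φ₂.
λ₂ = -166.5203° + -24.7683° = -191.2886°, normalized to (−180°, 180°] → 168.7114°.

latitude 17.9322°, longitude 168.7114°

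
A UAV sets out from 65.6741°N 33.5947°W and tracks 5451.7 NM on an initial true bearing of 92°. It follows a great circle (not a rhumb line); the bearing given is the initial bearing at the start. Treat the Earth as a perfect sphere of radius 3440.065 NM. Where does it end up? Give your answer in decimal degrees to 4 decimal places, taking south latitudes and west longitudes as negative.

latitude -1.5531°, longitude 54.9124°

Central angle δ = d/R = 1.584767 rad.
With φ₁ = 65.6741° = 1.146229 rad and θ = 92° = 1.605703 rad:
Applying the spherical law of cosines for sides, sin φ₂ = sin φ₁ cos δ + cos φ₁ sin δ cos θ = -0.027104, so φ₂ = -1.5531°.
Δλ = atan2( sin θ sin δ cos φ₁ , cos δ − sin φ₁ sin φ₂ ) = atan2(0.411635, 0.010728) = 1.544740 rad = 88.5071°.
Hence λ₂ = -33.5947° + 88.5071° = 54.9124°.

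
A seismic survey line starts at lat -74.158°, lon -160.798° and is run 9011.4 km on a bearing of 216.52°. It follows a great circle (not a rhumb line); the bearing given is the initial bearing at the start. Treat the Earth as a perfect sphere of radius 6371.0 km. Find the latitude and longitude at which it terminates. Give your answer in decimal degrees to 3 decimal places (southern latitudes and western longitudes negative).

Central angle δ = d/R = 1.414440 rad.
Start latitude φ₁ = -1.294301 rad; initial bearing θ = 3.778987 rad.
Destination latitude: φ₂ = arcsin( sin φ₁ cos δ + cos φ₁ sin δ cos θ ) = arcsin(-0.366513) = -21.501°.
Δλ = atan2( sin θ sin δ cos φ₁ , cos δ − sin φ₁ sin φ₂ ) = atan2(-0.160473, -0.196873) = -2.457707 rad = -140.816°.
λ₂ = -160.798° + -140.816° = -301.614°, normalized to (−180°, 180°] → 58.386°.

latitude -21.501°, longitude 58.386°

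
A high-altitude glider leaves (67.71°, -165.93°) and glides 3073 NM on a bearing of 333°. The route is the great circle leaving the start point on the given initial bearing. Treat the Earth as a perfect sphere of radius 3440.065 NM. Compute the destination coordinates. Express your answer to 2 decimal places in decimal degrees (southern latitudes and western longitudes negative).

latitude 57.49°, longitude 55.23°

Angular distance δ = d/R = 3073 / 3440.065 = 0.893297 rad.
With φ₁ = 67.71° = 1.181762 rad and θ = 333° = 5.811946 rad:
Applying the spherical law of cosines for sides, sin φ₂ = sin φ₁ cos δ + cos φ₁ sin δ cos θ = 0.843320, so φ₂ = 57.49°.
For the longitude increment, Δλ = atan2( sin θ sin δ cos φ₁, cos δ − sin φ₁ sin φ₂ ) = atan2(-0.134165, -0.153458) = -138.84°.
λ₂ = -165.93° + -138.84° = -304.77°, normalized to (−180°, 180°] → 55.23°.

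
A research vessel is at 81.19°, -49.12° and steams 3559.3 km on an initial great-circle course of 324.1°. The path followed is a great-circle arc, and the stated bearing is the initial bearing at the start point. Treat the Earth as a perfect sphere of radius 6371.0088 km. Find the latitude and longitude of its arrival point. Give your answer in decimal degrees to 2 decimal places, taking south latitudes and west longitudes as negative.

latitude 64.65°, longitude 177.43°

Central angle δ = d/R = 0.558671 rad.
Converting: φ₁ = 1.417033 rad, θ = 5.656612 rad.
Applying the spherical law of cosines for sides, sin φ₂ = sin φ₁ cos δ + cos φ₁ sin δ cos θ = 0.903717, so φ₂ = 64.65°.
Then Δλ = atan2(-0.047604, -0.045095) = -2.329138 rad, from sin θ sin δ cos φ₁ over cos δ − sin φ₁ sin φ₂.
λ₂ = -49.12° + -133.45° = -182.57°, normalized to (−180°, 180°] → 177.43°.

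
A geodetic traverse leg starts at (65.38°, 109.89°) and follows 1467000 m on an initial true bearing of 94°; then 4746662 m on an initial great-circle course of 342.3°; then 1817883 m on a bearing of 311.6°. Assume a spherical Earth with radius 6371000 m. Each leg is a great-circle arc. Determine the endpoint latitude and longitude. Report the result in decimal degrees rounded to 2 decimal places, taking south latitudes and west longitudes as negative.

Apply the spherical direct solution leg by leg, carrying full precision between legs.
Leg 1: from (65.38°, 109.89°), δ = 1467000/6371000 = 0.230262 rad, θ = 94° → φ = 61.46°, λ = 138.35°.
Leg 2: from (61.46°, 138.35°), δ = 4746662/6371000 = 0.745042 rad, θ = 342.3° → φ = 72.62°, λ = 1.98°.
Leg 3: from (72.62°, 1.98°), δ = 1817883/6371000 = 0.285337 rad, θ = 311.6° → φ = 76.31°, λ = -60.79°.

latitude 76.31°, longitude -60.79°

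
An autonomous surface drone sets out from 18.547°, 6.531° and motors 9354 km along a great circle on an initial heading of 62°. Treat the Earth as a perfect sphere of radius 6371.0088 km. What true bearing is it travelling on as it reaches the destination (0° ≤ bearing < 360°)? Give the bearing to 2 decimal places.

final bearing 107.93°

Central angle δ = d/R = 1.468213 rad.
With φ₁ = 18.547° = 0.323706 rad and θ = 62° = 1.082104 rad:
Applying the spherical law of cosines for sides, sin φ₂ = sin φ₁ cos δ + cos φ₁ sin δ cos θ = 0.475321, so φ₂ = 28.380°.
For the longitude increment, Δλ = atan2( sin θ sin δ cos φ₁, cos δ − sin φ₁ sin φ₂ ) = atan2(0.832689, -0.048788) = 93.353°.
λ₂ = 6.531° + 93.353° = 99.884°.
The forward bearing on arrival equals the back-azimuth from the destination plus 180°.
Back-azimuth from P₂ (28.38°, 99.88°) to P₁ (18.55°, 6.53°), with Δλ' = λ₁ − λ₂ = -93.35°: atan2( sin Δλ' cos φ₁ , cos φ₂ sin φ₁ − sin φ₂ cos φ₁ cos Δλ' ) = 287.93°.
Final bearing = (287.93° + 180°) mod 360° = 107.93°.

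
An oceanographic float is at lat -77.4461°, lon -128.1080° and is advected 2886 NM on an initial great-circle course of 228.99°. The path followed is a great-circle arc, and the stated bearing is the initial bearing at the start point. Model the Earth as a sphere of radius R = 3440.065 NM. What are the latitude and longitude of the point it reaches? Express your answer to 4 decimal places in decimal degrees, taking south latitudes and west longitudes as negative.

latitude -49.3218°, longitude 111.3488°

The arc subtends δ = 2886/3440.065 = 0.838938 rad at the centre.
With φ₁ = -77.4461° = -1.351689 rad and θ = 228.99° = 3.996629 rad:
Destination latitude: φ₂ = arcsin( sin φ₁ cos δ + cos φ₁ sin δ cos θ ) = arcsin(-0.758383) = -49.3218°.
Δλ = atan2( sin θ sin δ cos φ₁ , cos δ − sin φ₁ sin φ₂ ) = atan2(-0.122018, -0.071998) = -2.103875 rad = -120.5432°.
λ₂ = -128.1080° + -120.5432° = -248.6512°, normalized to (−180°, 180°] → 111.3488°.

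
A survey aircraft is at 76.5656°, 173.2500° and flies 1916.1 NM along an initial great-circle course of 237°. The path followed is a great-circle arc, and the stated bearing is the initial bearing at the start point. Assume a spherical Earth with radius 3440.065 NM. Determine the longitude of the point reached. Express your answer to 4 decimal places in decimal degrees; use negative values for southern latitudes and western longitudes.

Angular distance δ = d/R = 1916.1 / 3440.065 = 0.556995 rad.
With φ₁ = 76.5656° = 1.336322 rad and θ = 237° = 4.136430 rad:
Applying the spherical law of cosines for sides, sin φ₂ = sin φ₁ cos δ + cos φ₁ sin δ cos θ = 0.758728, so φ₂ = 49.3522°.
Then Δλ = atan2(-0.103005, 0.110881) = -0.748592 rad, from sin θ sin δ cos φ₁ over cos δ − sin φ₁ sin φ₂.
λ₂ = λ₁ + Δλ = 130.3589°.

longitude 130.3589°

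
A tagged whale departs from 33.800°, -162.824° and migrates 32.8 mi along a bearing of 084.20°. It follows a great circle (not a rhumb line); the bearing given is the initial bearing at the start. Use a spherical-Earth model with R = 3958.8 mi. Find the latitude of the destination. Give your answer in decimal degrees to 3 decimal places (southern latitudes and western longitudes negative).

latitude 33.847°

The arc subtends δ = 32.8/3958.8 = 0.008285 rad at the centre.
With φ₁ = 33.800° = 0.589921 rad and θ = 84.2° = 1.469567 rad:
Applying the spherical law of cosines for sides, sin φ₂ = sin φ₁ cos δ + cos φ₁ sin δ cos θ = 0.556972, so φ₂ = 33.847°.
Then Δλ = atan2(0.006850, 0.690124) = 0.009925 rad, from sin θ sin δ cos φ₁ over cos δ − sin φ₁ sin φ₂.
λ₂ = λ₁ + Δλ = -162.255°.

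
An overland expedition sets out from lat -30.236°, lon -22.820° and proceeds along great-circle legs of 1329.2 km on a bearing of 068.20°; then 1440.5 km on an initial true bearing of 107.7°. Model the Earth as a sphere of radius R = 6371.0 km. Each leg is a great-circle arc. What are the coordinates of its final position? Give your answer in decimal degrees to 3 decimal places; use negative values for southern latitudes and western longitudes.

latitude -28.490°, longitude 3.517°

Apply the spherical direct solution leg by leg, carrying full precision between legs.
Leg 1: from (-30.236°, -22.820°), δ = 1329.2/6371 = 0.208633 rad, θ = 68.2° → φ = -25.226°, λ = -10.546°.
Leg 2: from (-25.226°, -10.546°), δ = 1440.5/6371 = 0.226103 rad, θ = 107.7° → φ = -28.490°, λ = 3.517°.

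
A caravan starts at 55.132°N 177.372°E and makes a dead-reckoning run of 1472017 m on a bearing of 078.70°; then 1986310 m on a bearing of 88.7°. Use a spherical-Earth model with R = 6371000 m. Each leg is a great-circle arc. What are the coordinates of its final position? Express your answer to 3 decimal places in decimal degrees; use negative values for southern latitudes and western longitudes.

Apply the spherical direct solution leg by leg, carrying full precision between legs.
Leg 1: from (55.132°, 177.372°), δ = 1472017/6371000 = 0.231050 rad, θ = 78.7° → φ = 55.520°, λ = -159.258°.
Leg 2: from (55.520°, -159.258°), δ = 1986310/6371000 = 0.311774 rad, θ = 88.7° → φ = 52.048°, λ = -129.348°.

latitude 52.048°, longitude -129.348°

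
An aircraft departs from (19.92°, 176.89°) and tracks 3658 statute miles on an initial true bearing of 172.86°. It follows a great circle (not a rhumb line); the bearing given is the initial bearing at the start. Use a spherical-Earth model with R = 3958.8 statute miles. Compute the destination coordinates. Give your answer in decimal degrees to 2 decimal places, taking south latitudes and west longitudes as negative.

The arc subtends δ = 3658/3958.8 = 0.924017 rad at the centre.
With φ₁ = 19.92° = 0.347670 rad and θ = 172.86° = 3.016976 rad:
Destination latitude: φ₂ = arcsin( sin φ₁ cos δ + cos φ₁ sin δ cos θ ) = arcsin(-0.539147) = -32.63°.
Δλ = atan2( sin θ sin δ cos φ₁ , cos δ − sin φ₁ sin φ₂ ) = atan2(0.093256, 0.786311) = 0.118048 rad = 6.76°.
λ₂ = 176.89° + 6.76° = 183.65°, normalized to (−180°, 180°] → -176.35°.

latitude -32.63°, longitude -176.35°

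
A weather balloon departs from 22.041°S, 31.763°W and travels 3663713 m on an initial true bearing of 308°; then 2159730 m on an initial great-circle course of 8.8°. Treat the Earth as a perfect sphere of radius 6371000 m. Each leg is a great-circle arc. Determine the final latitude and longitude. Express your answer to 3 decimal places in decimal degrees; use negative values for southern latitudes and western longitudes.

latitude 18.926°, longitude -54.058°

Apply the spherical direct solution leg by leg, carrying full precision between legs.
Leg 1: from (-22.041°, -31.763°), δ = 3663713/6371000 = 0.575061 rad, θ = 308° → φ = -0.260°, λ = -57.141°.
Leg 2: from (-0.260°, -57.141°), δ = 2159730/6371000 = 0.338994 rad, θ = 8.8° → φ = 18.926°, λ = -54.058°.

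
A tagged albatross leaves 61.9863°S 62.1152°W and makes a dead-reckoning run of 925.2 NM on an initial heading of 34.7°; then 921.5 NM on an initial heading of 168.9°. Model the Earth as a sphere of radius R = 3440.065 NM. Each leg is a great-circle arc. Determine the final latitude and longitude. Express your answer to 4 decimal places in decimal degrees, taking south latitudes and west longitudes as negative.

latitude -63.3848°, longitude -42.3984°

Apply the spherical direct solution leg by leg, carrying full precision between legs.
Leg 1: from (-61.9863°, -62.1152°), δ = 925.2/3440.065 = 0.268948 rad, θ = 34.7° → φ = -48.4599°, λ = -48.9296°.
Leg 2: from (-48.4599°, -48.9296°), δ = 921.5/3440.065 = 0.267873 rad, θ = 168.9° → φ = -63.3848°, λ = -42.3984°.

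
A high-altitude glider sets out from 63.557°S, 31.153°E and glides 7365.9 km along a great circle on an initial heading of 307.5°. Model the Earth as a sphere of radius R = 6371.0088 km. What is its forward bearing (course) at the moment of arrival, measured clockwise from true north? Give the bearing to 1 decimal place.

Angular distance δ = d/R = 7365.9 / 6371.0088 = 1.156159 rad.
Converting: φ₁ = -1.109279 rad, θ = 5.366887 rad.
Destination latitude: φ₂ = arcsin( sin φ₁ cos δ + cos φ₁ sin δ cos θ ) = arcsin(-0.112595) = -6.465°.
For the longitude increment, Δλ = atan2( sin θ sin δ cos φ₁, cos δ − sin φ₁ sin φ₂ ) = atan2(-0.323349, 0.302043) = -46.951°.
λ₂ = λ₁ + Δλ = -15.798°.
The forward bearing on arrival equals the back-azimuth from the destination plus 180°.
Back-azimuth from P₂ (-6.5°, -15.8°) to P₁ (-63.6°, 31.2°), with Δλ' = λ₁ − λ₂ = 47.0°: atan2( sin Δλ' cos φ₁ , cos φ₂ sin φ₁ − sin φ₂ cos φ₁ cos Δλ' ) = 159.2°.
Final bearing = (159.2° + 180°) mod 360° = 339.2°.

final bearing 339.2°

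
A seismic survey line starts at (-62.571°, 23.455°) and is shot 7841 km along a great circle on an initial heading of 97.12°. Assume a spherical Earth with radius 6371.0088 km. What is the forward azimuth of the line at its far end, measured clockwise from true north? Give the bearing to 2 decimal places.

final bearing 29.21°

Central angle δ = d/R = 1.230731 rad.
Start latitude φ₁ = -1.092070 rad; initial bearing θ = 1.695064 rad.
sin φ₂ = sin φ₁ cos δ + cos φ₁ sin δ cos θ = (-0.887582)(0.333548) + (0.460649)(0.942733)(-0.123948) = -0.349878
φ₂ = asin(-0.349878) = -0.357441 rad = -20.480°.
For the longitude increment, Δλ = atan2( sin θ sin δ cos φ₁, cos δ − sin φ₁ sin φ₂ ) = atan2(0.430920, 0.023003) = 86.944°.
Hence λ₂ = 23.455° + 86.944° = 110.399°.
The forward bearing on arrival equals the back-azimuth from the destination plus 180°.
Back-azimuth from P₂ (-20.48°, 110.40°) to P₁ (-62.57°, 23.45°), with Δλ' = λ₁ − λ₂ = -86.94°: atan2( sin Δλ' cos φ₁ , cos φ₂ sin φ₁ − sin φ₂ cos φ₁ cos Δλ' ) = 209.21°.
Final bearing = (209.21° + 180°) mod 360° = 29.21°.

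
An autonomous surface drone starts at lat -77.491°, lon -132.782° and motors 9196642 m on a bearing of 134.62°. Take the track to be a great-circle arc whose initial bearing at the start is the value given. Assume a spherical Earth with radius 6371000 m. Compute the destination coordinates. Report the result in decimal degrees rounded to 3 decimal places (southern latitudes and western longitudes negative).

latitude -15.952°, longitude -0.030°

Central angle δ = d/R = 1.443516 rad.
Start latitude φ₁ = -1.352473 rad; initial bearing θ = 2.349562 rad.
Applying the spherical law of cosines for sides, sin φ₂ = sin φ₁ cos δ + cos φ₁ sin δ cos θ = -0.274828, so φ₂ = -15.952°.
For the longitude increment, Δλ = atan2( sin θ sin δ cos φ₁, cos δ − sin φ₁ sin φ₂ ) = atan2(0.152920, -0.141367) = 132.752°.
λ₂ = -132.782° + 132.752° = -0.030°.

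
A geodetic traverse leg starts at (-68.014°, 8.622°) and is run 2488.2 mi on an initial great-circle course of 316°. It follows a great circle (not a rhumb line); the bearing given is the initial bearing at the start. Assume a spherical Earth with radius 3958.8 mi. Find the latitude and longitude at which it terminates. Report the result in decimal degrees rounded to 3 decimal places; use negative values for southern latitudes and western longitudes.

δ = 2488.2/3958.8 = 0.628524 rad (36.0118°).
Converting: φ₁ = -1.187068 rad, θ = 5.515240 rad.
Applying the spherical law of cosines for sides, sin φ₂ = sin φ₁ cos δ + cos φ₁ sin δ cos θ = -0.591731, so φ₂ = -36.280°.
For the longitude increment, Δλ = atan2( sin θ sin δ cos φ₁, cos δ − sin φ₁ sin φ₂ ) = atan2(-0.152906, 0.260199) = -30.441°.
Hence λ₂ = 8.622° + -30.441° = -21.819°.

latitude -36.280°, longitude -21.819°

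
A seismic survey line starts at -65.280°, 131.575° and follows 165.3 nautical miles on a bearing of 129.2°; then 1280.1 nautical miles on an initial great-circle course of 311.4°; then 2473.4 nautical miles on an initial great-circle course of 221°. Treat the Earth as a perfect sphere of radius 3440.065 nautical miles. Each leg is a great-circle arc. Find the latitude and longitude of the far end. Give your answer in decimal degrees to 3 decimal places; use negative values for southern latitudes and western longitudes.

Apply the spherical direct solution leg by leg, carrying full precision between legs.
Leg 1: from (-65.280°, 131.575°), δ = 165.3/3440.065 = 0.048051 rad, θ = 129.2° → φ = -66.927°, λ = 137.025°.
Leg 2: from (-66.927°, 137.025°), δ = 1280.1/3440.065 = 0.372115 rad, θ = 311.4° → φ = -49.713°, λ = 112.078°.
Leg 3: from (-49.713°, 112.078°), δ = 2473.4/3440.065 = 0.718998 rad, θ = 221° → φ = -63.561°, λ = 36.034°.

latitude -63.561°, longitude 36.034°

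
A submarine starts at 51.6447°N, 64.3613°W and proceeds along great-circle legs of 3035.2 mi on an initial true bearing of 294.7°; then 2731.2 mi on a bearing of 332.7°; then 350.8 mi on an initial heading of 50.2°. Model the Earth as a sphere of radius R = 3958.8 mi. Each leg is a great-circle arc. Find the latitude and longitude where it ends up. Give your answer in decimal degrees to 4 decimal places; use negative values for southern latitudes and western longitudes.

latitude 74.9019°, longitude 167.7623°

Apply the spherical direct solution leg by leg, carrying full precision between legs.
Leg 1: from (51.6447°, -64.3613°), δ = 3035.2/3958.8 = 0.766697 rad, θ = 294.7° → φ = 48.1301°, λ = -135.1538°.
Leg 2: from (48.1301°, -135.1538°), δ = 2731.2/3958.8 = 0.689906 rad, θ = 332.7° → φ = 72.1476°, λ = 152.6312°.
Leg 3: from (72.1476°, 152.6312°), δ = 350.8/3958.8 = 0.088613 rad, θ = 50.2° → φ = 74.9019°, λ = 167.7623°.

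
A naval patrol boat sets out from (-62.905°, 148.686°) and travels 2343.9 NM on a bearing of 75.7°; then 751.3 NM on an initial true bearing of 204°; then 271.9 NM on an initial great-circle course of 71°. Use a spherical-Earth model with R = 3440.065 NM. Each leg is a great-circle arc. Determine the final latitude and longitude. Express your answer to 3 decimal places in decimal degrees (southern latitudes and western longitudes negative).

latitude -47.905°, longitude -161.617°

Apply the spherical direct solution leg by leg, carrying full precision between legs.
Leg 1: from (-62.905°, 148.686°), δ = 2343.9/3440.065 = 0.681353 rad, θ = 75.7° → φ = -38.361°, λ = -160.202°.
Leg 2: from (-38.361°, -160.202°), δ = 751.3/3440.065 = 0.218397 rad, θ = 204° → φ = -49.559°, λ = -168.011°.
Leg 3: from (-49.559°, -168.011°), δ = 271.9/3440.065 = 0.079039 rad, θ = 71° → φ = -47.905°, λ = -161.617°.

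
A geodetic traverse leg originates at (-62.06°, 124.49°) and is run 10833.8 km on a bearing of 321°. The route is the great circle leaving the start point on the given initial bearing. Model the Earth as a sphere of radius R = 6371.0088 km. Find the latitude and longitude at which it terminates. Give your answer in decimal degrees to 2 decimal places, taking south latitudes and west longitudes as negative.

The arc subtends δ = 10833.8/6371.0088 = 1.700484 rad at the centre.
Converting: φ₁ = -1.083151 rad, θ = 5.602507 rad.
Applying the spherical law of cosines for sides, sin φ₂ = sin φ₁ cos δ + cos φ₁ sin δ cos θ = 0.475322, so φ₂ = 28.38°.
Then Δλ = atan2(-0.292390, 0.290593) = -0.788480 rad, from sin θ sin δ cos φ₁ over cos δ − sin φ₁ sin φ₂.
Hence λ₂ = 124.49° + -45.18° = 79.31°.

latitude 28.38°, longitude 79.31°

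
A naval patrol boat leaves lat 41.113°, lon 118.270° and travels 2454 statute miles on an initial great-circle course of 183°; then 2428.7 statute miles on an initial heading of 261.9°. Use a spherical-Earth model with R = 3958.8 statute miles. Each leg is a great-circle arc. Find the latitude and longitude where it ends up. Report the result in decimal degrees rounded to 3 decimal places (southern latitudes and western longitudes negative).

latitude -0.029°, longitude 81.770°

Apply the spherical direct solution leg by leg, carrying full precision between legs.
Leg 1: from (41.113°, 118.270°), δ = 2454/3958.8 = 0.619885 rad, θ = 183° → φ = 5.631°, λ = 116.519°.
Leg 2: from (5.631°, 116.519°), δ = 2428.7/3958.8 = 0.613494 rad, θ = 261.9° → φ = -0.029°, λ = 81.770°.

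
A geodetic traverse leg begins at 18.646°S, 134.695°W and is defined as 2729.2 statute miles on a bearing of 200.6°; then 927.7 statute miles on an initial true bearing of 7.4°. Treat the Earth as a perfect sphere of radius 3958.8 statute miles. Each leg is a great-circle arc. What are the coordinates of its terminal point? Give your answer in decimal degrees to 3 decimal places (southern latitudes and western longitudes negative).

latitude -40.839°, longitude -154.912°

Apply the spherical direct solution leg by leg, carrying full precision between legs.
Leg 1: from (-18.646°, -134.695°), δ = 2729.2/3958.8 = 0.689401 rad, θ = 200.6° → φ = -54.180°, λ = -157.177°.
Leg 2: from (-54.180°, -157.177°), δ = 927.7/3958.8 = 0.234339 rad, θ = 7.4° → φ = -40.839°, λ = -154.912°.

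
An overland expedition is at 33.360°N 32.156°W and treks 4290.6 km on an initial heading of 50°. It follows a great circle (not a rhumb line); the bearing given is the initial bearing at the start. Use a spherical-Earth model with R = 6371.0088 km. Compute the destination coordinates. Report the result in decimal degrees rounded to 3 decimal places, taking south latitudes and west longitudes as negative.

latitude 49.879°, longitude 15.697°

The arc subtends δ = 4290.6/6371.0088 = 0.673457 rad at the centre.
With φ₁ = 33.360° = 0.582242 rad and θ = 50° = 0.872665 rad:
Destination latitude: φ₂ = arcsin( sin φ₁ cos δ + cos φ₁ sin δ cos θ ) = arcsin(0.764684) = 49.879°.
For the longitude increment, Δλ = atan2( sin θ sin δ cos φ₁, cos δ − sin φ₁ sin φ₂ ) = atan2(0.399054, 0.361172) = 47.853°.
λ₂ = -32.156° + 47.853° = 15.697°.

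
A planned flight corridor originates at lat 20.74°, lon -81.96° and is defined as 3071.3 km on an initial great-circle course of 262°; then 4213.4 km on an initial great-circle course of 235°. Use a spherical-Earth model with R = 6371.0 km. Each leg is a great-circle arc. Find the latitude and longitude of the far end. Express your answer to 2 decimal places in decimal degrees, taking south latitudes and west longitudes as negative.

latitude -8.09°, longitude -140.83°

Apply the spherical direct solution leg by leg, carrying full precision between legs.
Leg 1: from (20.74°, -81.96°), δ = 3071.3/6371 = 0.482075 rad, θ = 262° → φ = 14.68°, λ = -110.29°.
Leg 2: from (14.68°, -110.29°), δ = 4213.4/6371 = 0.661340 rad, θ = 235° → φ = -8.09°, λ = -140.83°.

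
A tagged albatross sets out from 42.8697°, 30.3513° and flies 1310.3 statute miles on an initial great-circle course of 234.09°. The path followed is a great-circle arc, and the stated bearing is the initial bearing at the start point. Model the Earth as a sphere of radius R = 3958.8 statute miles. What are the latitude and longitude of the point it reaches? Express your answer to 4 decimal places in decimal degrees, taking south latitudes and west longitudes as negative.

latitude 30.2461°, longitude 12.6120°

The arc subtends δ = 1310.3/3958.8 = 0.330984 rad at the centre.
Converting: φ₁ = 0.748217 rad, θ = 4.085641 rad.
Destination latitude: φ₂ = arcsin( sin φ₁ cos δ + cos φ₁ sin δ cos θ ) = arcsin(0.503714) = 30.2461°.
Δλ = atan2( sin θ sin δ cos φ₁ , cos δ − sin φ₁ sin φ₂ ) = atan2(-0.192907, 0.603029) = -0.309609 rad = -17.7393°.
λ₂ = λ₁ + Δλ = 12.6120°.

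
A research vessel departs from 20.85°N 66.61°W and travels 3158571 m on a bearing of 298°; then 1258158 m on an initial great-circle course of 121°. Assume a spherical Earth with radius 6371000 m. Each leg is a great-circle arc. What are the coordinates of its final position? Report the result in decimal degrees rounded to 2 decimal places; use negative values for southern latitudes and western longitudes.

Apply the spherical direct solution leg by leg, carrying full precision between legs.
Leg 1: from (20.85°, -66.61°), δ = 3158571/6371000 = 0.495773 rad, θ = 298° → φ = 31.45°, λ = -96.11°.
Leg 2: from (31.45°, -96.11°), δ = 1258158/6371000 = 0.197482 rad, θ = 121° → φ = 25.18°, λ = -85.40°.

latitude 25.18°, longitude -85.40°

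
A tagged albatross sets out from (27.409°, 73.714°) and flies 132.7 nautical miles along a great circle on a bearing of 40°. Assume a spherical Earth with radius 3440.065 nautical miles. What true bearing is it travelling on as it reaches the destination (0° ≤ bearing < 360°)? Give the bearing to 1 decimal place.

final bearing 40.8°

The arc subtends δ = 132.7/3440.065 = 0.038575 rad at the centre.
Converting: φ₁ = 0.478377 rad, θ = 0.698132 rad.
Destination latitude: φ₂ = arcsin( sin φ₁ cos δ + cos φ₁ sin δ cos θ ) = arcsin(0.486223) = 29.093°.
Δλ = atan2( sin θ sin δ cos φ₁ , cos δ − sin φ₁ sin φ₂ ) = atan2(0.022007, 0.775428) = 0.028372 rad = 1.626°.
λ₂ = λ₁ + Δλ = 75.340°.
The forward bearing on arrival equals the back-azimuth from the destination plus 180°.
Back-azimuth from P₂ (29.1°, 75.3°) to P₁ (27.4°, 73.7°), with Δλ' = λ₁ − λ₂ = -1.6°: atan2( sin Δλ' cos φ₁ , cos φ₂ sin φ₁ − sin φ₂ cos φ₁ cos Δλ' ) = 220.8°.
Final bearing = (220.8° + 180°) mod 360° = 40.8°.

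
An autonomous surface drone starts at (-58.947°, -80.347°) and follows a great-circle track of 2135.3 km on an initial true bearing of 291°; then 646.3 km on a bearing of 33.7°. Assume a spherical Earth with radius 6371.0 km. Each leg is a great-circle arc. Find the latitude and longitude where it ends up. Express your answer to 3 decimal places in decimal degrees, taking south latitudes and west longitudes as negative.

latitude -43.510°, longitude -103.474°

Apply the spherical direct solution leg by leg, carrying full precision between legs.
Leg 1: from (-58.947°, -80.347°), δ = 2135.3/6371 = 0.335159 rad, θ = 291° → φ = -48.436°, λ = -107.918°.
Leg 2: from (-48.436°, -107.918°), δ = 646.3/6371 = 0.101444 rad, θ = 33.7° → φ = -43.510°, λ = -103.474°.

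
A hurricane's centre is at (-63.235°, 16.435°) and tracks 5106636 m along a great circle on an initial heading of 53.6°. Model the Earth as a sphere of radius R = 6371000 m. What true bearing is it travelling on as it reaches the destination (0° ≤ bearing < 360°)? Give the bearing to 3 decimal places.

final bearing 23.659°

Angular distance δ = d/R = 5106636 / 6371000 = 0.801544 rad.
Start latitude φ₁ = -1.103659 rad; initial bearing θ = 0.935496 rad.
Applying the spherical law of cosines for sides, sin φ₂ = sin φ₁ cos δ + cos φ₁ sin δ cos θ = -0.429082, so φ₂ = -25.409°.
Then Δλ = atan2(0.260409, 0.312487) = 0.694744 rad, from sin θ sin δ cos φ₁ over cos δ − sin φ₁ sin φ₂.
λ₂ = 16.435° + 39.806° = 56.241°.
The forward bearing on arrival equals the back-azimuth from the destination plus 180°.
Back-azimuth from P₂ (-25.409°, 56.241°) to P₁ (-63.235°, 16.435°), with Δλ' = λ₁ − λ₂ = -39.806°: atan2( sin Δλ' cos φ₁ , cos φ₂ sin φ₁ − sin φ₂ cos φ₁ cos Δλ' ) = 203.659°.
Final bearing = (203.659° + 180°) mod 360° = 23.659°.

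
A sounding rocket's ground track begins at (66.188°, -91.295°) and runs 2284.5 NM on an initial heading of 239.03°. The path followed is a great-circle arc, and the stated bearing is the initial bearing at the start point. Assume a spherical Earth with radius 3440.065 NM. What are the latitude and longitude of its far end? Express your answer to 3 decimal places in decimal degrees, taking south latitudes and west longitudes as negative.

The arc subtends δ = 2284.5/3440.065 = 0.664086 rad at the centre.
With φ₁ = 66.188° = 1.155199 rad and θ = 239.03° = 4.171861 rad:
Applying the spherical law of cosines for sides, sin φ₂ = sin φ₁ cos δ + cos φ₁ sin δ cos θ = 0.592396, so φ₂ = 36.327°.
For the longitude increment, Δλ = atan2( sin θ sin δ cos φ₁, cos δ − sin φ₁ sin φ₂ ) = atan2(-0.213364, 0.245512) = -40.993°.
Hence λ₂ = -91.295° + -40.993° = -132.288°.

latitude 36.327°, longitude -132.288°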